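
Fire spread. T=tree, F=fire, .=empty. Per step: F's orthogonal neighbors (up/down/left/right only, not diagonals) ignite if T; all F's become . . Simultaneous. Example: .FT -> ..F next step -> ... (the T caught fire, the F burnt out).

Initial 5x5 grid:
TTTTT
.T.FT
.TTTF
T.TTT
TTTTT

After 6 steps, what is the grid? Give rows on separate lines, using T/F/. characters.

Step 1: 4 trees catch fire, 2 burn out
  TTTFT
  .T..F
  .TTF.
  T.TTF
  TTTTT
Step 2: 5 trees catch fire, 4 burn out
  TTF.F
  .T...
  .TF..
  T.TF.
  TTTTF
Step 3: 4 trees catch fire, 5 burn out
  TF...
  .T...
  .F...
  T.F..
  TTTF.
Step 4: 3 trees catch fire, 4 burn out
  F....
  .F...
  .....
  T....
  TTF..
Step 5: 1 trees catch fire, 3 burn out
  .....
  .....
  .....
  T....
  TF...
Step 6: 1 trees catch fire, 1 burn out
  .....
  .....
  .....
  T....
  F....

.....
.....
.....
T....
F....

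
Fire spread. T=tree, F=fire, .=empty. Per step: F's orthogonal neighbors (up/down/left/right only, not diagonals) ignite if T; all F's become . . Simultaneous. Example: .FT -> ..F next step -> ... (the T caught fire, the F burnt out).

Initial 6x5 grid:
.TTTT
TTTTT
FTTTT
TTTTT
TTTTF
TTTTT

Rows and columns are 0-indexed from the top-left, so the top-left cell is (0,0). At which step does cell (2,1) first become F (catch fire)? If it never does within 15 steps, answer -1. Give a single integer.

Step 1: cell (2,1)='F' (+6 fires, +2 burnt)
  -> target ignites at step 1
Step 2: cell (2,1)='.' (+8 fires, +6 burnt)
Step 3: cell (2,1)='.' (+8 fires, +8 burnt)
Step 4: cell (2,1)='.' (+4 fires, +8 burnt)
Step 5: cell (2,1)='.' (+1 fires, +4 burnt)
Step 6: cell (2,1)='.' (+0 fires, +1 burnt)
  fire out at step 6

1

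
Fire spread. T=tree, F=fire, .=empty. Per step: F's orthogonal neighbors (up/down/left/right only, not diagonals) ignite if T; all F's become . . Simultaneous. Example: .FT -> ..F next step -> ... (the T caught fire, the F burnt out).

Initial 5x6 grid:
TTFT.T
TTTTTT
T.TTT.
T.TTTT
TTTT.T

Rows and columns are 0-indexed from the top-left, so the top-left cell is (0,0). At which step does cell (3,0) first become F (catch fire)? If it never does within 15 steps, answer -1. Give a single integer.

Step 1: cell (3,0)='T' (+3 fires, +1 burnt)
Step 2: cell (3,0)='T' (+4 fires, +3 burnt)
Step 3: cell (3,0)='T' (+4 fires, +4 burnt)
Step 4: cell (3,0)='T' (+5 fires, +4 burnt)
Step 5: cell (3,0)='F' (+5 fires, +5 burnt)
  -> target ignites at step 5
Step 6: cell (3,0)='.' (+2 fires, +5 burnt)
Step 7: cell (3,0)='.' (+1 fires, +2 burnt)
Step 8: cell (3,0)='.' (+0 fires, +1 burnt)
  fire out at step 8

5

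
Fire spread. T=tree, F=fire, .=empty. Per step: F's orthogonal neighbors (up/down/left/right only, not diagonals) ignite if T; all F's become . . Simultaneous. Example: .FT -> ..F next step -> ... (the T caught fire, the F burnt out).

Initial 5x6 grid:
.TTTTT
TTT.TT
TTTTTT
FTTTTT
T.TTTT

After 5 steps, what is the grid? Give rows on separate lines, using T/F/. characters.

Step 1: 3 trees catch fire, 1 burn out
  .TTTTT
  TTT.TT
  FTTTTT
  .FTTTT
  F.TTTT
Step 2: 3 trees catch fire, 3 burn out
  .TTTTT
  FTT.TT
  .FTTTT
  ..FTTT
  ..TTTT
Step 3: 4 trees catch fire, 3 burn out
  .TTTTT
  .FT.TT
  ..FTTT
  ...FTT
  ..FTTT
Step 4: 5 trees catch fire, 4 burn out
  .FTTTT
  ..F.TT
  ...FTT
  ....FT
  ...FTT
Step 5: 4 trees catch fire, 5 burn out
  ..FTTT
  ....TT
  ....FT
  .....F
  ....FT

..FTTT
....TT
....FT
.....F
....FT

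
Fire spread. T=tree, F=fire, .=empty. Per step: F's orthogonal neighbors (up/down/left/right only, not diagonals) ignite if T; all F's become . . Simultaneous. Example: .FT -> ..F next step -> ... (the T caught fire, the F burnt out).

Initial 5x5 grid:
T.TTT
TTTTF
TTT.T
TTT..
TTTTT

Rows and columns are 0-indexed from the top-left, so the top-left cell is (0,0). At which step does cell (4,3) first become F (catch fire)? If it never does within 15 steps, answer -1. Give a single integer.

Step 1: cell (4,3)='T' (+3 fires, +1 burnt)
Step 2: cell (4,3)='T' (+2 fires, +3 burnt)
Step 3: cell (4,3)='T' (+3 fires, +2 burnt)
Step 4: cell (4,3)='T' (+3 fires, +3 burnt)
Step 5: cell (4,3)='T' (+4 fires, +3 burnt)
Step 6: cell (4,3)='F' (+3 fires, +4 burnt)
  -> target ignites at step 6
Step 7: cell (4,3)='.' (+2 fires, +3 burnt)
Step 8: cell (4,3)='.' (+0 fires, +2 burnt)
  fire out at step 8

6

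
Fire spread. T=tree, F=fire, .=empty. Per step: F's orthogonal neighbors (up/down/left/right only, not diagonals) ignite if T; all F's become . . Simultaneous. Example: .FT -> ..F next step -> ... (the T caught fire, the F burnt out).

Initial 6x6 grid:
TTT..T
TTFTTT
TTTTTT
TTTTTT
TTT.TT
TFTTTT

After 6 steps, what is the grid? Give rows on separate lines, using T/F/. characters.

Step 1: 7 trees catch fire, 2 burn out
  TTF..T
  TF.FTT
  TTFTTT
  TTTTTT
  TFT.TT
  F.FTTT
Step 2: 10 trees catch fire, 7 burn out
  TF...T
  F...FT
  TF.FTT
  TFFTTT
  F.F.TT
  ...FTT
Step 3: 7 trees catch fire, 10 burn out
  F....T
  .....F
  F...FT
  F..FTT
  ....TT
  ....FT
Step 4: 5 trees catch fire, 7 burn out
  .....F
  ......
  .....F
  ....FT
  ....FT
  .....F
Step 5: 2 trees catch fire, 5 burn out
  ......
  ......
  ......
  .....F
  .....F
  ......
Step 6: 0 trees catch fire, 2 burn out
  ......
  ......
  ......
  ......
  ......
  ......

......
......
......
......
......
......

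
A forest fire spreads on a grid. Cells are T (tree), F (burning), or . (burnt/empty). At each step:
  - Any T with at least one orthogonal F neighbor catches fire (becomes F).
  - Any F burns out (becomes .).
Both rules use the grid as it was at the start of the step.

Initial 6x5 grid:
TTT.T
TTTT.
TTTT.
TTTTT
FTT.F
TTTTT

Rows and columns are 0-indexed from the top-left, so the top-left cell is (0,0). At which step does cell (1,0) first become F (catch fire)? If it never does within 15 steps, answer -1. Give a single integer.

Step 1: cell (1,0)='T' (+5 fires, +2 burnt)
Step 2: cell (1,0)='T' (+6 fires, +5 burnt)
Step 3: cell (1,0)='F' (+5 fires, +6 burnt)
  -> target ignites at step 3
Step 4: cell (1,0)='.' (+4 fires, +5 burnt)
Step 5: cell (1,0)='.' (+2 fires, +4 burnt)
Step 6: cell (1,0)='.' (+1 fires, +2 burnt)
Step 7: cell (1,0)='.' (+0 fires, +1 burnt)
  fire out at step 7

3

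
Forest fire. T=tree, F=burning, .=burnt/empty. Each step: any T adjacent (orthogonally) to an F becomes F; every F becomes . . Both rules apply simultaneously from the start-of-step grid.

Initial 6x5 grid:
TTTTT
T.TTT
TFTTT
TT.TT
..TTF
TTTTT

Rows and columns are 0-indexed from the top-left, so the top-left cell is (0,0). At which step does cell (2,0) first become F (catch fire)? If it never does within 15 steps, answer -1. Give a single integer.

Step 1: cell (2,0)='F' (+6 fires, +2 burnt)
  -> target ignites at step 1
Step 2: cell (2,0)='.' (+8 fires, +6 burnt)
Step 3: cell (2,0)='.' (+5 fires, +8 burnt)
Step 4: cell (2,0)='.' (+4 fires, +5 burnt)
Step 5: cell (2,0)='.' (+1 fires, +4 burnt)
Step 6: cell (2,0)='.' (+0 fires, +1 burnt)
  fire out at step 6

1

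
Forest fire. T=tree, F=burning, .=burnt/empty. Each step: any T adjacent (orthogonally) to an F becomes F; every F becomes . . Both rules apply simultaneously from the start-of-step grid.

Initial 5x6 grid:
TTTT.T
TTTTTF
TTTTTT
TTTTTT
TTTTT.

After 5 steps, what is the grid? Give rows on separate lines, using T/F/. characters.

Step 1: 3 trees catch fire, 1 burn out
  TTTT.F
  TTTTF.
  TTTTTF
  TTTTTT
  TTTTT.
Step 2: 3 trees catch fire, 3 burn out
  TTTT..
  TTTF..
  TTTTF.
  TTTTTF
  TTTTT.
Step 3: 4 trees catch fire, 3 burn out
  TTTF..
  TTF...
  TTTF..
  TTTTF.
  TTTTT.
Step 4: 5 trees catch fire, 4 burn out
  TTF...
  TF....
  TTF...
  TTTF..
  TTTTF.
Step 5: 5 trees catch fire, 5 burn out
  TF....
  F.....
  TF....
  TTF...
  TTTF..

TF....
F.....
TF....
TTF...
TTTF..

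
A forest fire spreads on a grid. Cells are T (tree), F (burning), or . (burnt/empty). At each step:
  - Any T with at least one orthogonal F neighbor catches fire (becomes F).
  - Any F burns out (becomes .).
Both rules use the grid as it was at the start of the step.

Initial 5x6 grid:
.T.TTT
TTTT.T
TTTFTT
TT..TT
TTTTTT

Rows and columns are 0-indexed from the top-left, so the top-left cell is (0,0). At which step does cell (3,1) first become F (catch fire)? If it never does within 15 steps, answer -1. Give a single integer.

Step 1: cell (3,1)='T' (+3 fires, +1 burnt)
Step 2: cell (3,1)='T' (+5 fires, +3 burnt)
Step 3: cell (3,1)='F' (+7 fires, +5 burnt)
  -> target ignites at step 3
Step 4: cell (3,1)='.' (+7 fires, +7 burnt)
Step 5: cell (3,1)='.' (+2 fires, +7 burnt)
Step 6: cell (3,1)='.' (+0 fires, +2 burnt)
  fire out at step 6

3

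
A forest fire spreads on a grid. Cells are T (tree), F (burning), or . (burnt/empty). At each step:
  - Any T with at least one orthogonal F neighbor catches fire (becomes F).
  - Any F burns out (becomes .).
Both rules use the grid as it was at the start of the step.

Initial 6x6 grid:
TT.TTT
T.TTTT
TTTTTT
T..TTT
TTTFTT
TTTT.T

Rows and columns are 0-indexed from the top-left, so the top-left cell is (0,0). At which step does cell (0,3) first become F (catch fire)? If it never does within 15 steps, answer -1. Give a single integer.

Step 1: cell (0,3)='T' (+4 fires, +1 burnt)
Step 2: cell (0,3)='T' (+5 fires, +4 burnt)
Step 3: cell (0,3)='T' (+7 fires, +5 burnt)
Step 4: cell (0,3)='F' (+7 fires, +7 burnt)
  -> target ignites at step 4
Step 5: cell (0,3)='.' (+3 fires, +7 burnt)
Step 6: cell (0,3)='.' (+2 fires, +3 burnt)
Step 7: cell (0,3)='.' (+1 fires, +2 burnt)
Step 8: cell (0,3)='.' (+1 fires, +1 burnt)
Step 9: cell (0,3)='.' (+0 fires, +1 burnt)
  fire out at step 9

4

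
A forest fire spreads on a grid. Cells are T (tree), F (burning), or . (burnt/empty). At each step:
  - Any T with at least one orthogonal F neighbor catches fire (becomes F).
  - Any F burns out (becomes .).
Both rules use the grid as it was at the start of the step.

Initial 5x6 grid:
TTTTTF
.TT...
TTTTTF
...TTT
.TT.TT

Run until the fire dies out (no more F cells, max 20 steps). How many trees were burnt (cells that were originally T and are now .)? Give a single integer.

Step 1: +3 fires, +2 burnt (F count now 3)
Step 2: +4 fires, +3 burnt (F count now 4)
Step 3: +4 fires, +4 burnt (F count now 4)
Step 4: +3 fires, +4 burnt (F count now 3)
Step 5: +3 fires, +3 burnt (F count now 3)
Step 6: +0 fires, +3 burnt (F count now 0)
Fire out after step 6
Initially T: 19, now '.': 28
Total burnt (originally-T cells now '.'): 17

Answer: 17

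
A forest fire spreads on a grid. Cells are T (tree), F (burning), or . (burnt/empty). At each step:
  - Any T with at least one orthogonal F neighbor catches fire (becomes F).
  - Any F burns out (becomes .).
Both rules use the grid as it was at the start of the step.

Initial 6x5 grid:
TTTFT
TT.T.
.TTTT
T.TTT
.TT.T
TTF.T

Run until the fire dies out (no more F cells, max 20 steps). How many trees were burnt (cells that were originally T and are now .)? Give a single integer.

Answer: 20

Derivation:
Step 1: +5 fires, +2 burnt (F count now 5)
Step 2: +5 fires, +5 burnt (F count now 5)
Step 3: +5 fires, +5 burnt (F count now 5)
Step 4: +3 fires, +5 burnt (F count now 3)
Step 5: +1 fires, +3 burnt (F count now 1)
Step 6: +1 fires, +1 burnt (F count now 1)
Step 7: +0 fires, +1 burnt (F count now 0)
Fire out after step 7
Initially T: 21, now '.': 29
Total burnt (originally-T cells now '.'): 20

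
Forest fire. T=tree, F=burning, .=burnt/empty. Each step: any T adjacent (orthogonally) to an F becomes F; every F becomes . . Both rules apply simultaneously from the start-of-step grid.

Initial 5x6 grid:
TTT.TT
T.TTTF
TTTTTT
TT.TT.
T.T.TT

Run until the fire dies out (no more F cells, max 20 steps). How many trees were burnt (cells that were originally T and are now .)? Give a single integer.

Answer: 22

Derivation:
Step 1: +3 fires, +1 burnt (F count now 3)
Step 2: +3 fires, +3 burnt (F count now 3)
Step 3: +3 fires, +3 burnt (F count now 3)
Step 4: +4 fires, +3 burnt (F count now 4)
Step 5: +3 fires, +4 burnt (F count now 3)
Step 6: +3 fires, +3 burnt (F count now 3)
Step 7: +2 fires, +3 burnt (F count now 2)
Step 8: +1 fires, +2 burnt (F count now 1)
Step 9: +0 fires, +1 burnt (F count now 0)
Fire out after step 9
Initially T: 23, now '.': 29
Total burnt (originally-T cells now '.'): 22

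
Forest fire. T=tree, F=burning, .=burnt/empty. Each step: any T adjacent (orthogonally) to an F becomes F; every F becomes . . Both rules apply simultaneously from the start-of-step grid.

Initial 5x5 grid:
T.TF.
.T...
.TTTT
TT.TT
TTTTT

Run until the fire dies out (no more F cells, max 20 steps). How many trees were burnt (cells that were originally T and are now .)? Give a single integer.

Step 1: +1 fires, +1 burnt (F count now 1)
Step 2: +0 fires, +1 burnt (F count now 0)
Fire out after step 2
Initially T: 16, now '.': 10
Total burnt (originally-T cells now '.'): 1

Answer: 1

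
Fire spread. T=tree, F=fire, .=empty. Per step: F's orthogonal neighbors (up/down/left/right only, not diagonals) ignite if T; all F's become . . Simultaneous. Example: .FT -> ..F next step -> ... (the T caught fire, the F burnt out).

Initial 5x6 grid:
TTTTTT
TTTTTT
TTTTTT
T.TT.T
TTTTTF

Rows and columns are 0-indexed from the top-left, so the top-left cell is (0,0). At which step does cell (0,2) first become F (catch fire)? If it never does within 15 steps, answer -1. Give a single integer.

Step 1: cell (0,2)='T' (+2 fires, +1 burnt)
Step 2: cell (0,2)='T' (+2 fires, +2 burnt)
Step 3: cell (0,2)='T' (+4 fires, +2 burnt)
Step 4: cell (0,2)='T' (+5 fires, +4 burnt)
Step 5: cell (0,2)='T' (+4 fires, +5 burnt)
Step 6: cell (0,2)='T' (+4 fires, +4 burnt)
Step 7: cell (0,2)='F' (+3 fires, +4 burnt)
  -> target ignites at step 7
Step 8: cell (0,2)='.' (+2 fires, +3 burnt)
Step 9: cell (0,2)='.' (+1 fires, +2 burnt)
Step 10: cell (0,2)='.' (+0 fires, +1 burnt)
  fire out at step 10

7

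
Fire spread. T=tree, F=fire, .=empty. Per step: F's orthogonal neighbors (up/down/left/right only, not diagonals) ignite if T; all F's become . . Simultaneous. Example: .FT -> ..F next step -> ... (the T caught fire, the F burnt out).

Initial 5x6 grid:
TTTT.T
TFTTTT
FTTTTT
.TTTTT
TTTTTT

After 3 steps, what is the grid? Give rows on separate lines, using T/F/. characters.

Step 1: 4 trees catch fire, 2 burn out
  TFTT.T
  F.FTTT
  .FTTTT
  .TTTTT
  TTTTTT
Step 2: 5 trees catch fire, 4 burn out
  F.FT.T
  ...FTT
  ..FTTT
  .FTTTT
  TTTTTT
Step 3: 5 trees catch fire, 5 burn out
  ...F.T
  ....FT
  ...FTT
  ..FTTT
  TFTTTT

...F.T
....FT
...FTT
..FTTT
TFTTTT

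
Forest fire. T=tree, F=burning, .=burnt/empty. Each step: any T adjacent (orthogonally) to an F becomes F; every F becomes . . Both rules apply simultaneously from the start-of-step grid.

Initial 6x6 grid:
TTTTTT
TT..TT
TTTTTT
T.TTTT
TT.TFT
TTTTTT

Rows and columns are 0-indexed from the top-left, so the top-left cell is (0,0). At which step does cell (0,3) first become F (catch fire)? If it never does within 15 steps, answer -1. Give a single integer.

Step 1: cell (0,3)='T' (+4 fires, +1 burnt)
Step 2: cell (0,3)='T' (+5 fires, +4 burnt)
Step 3: cell (0,3)='T' (+5 fires, +5 burnt)
Step 4: cell (0,3)='T' (+4 fires, +5 burnt)
Step 5: cell (0,3)='F' (+5 fires, +4 burnt)
  -> target ignites at step 5
Step 6: cell (0,3)='.' (+4 fires, +5 burnt)
Step 7: cell (0,3)='.' (+3 fires, +4 burnt)
Step 8: cell (0,3)='.' (+1 fires, +3 burnt)
Step 9: cell (0,3)='.' (+0 fires, +1 burnt)
  fire out at step 9

5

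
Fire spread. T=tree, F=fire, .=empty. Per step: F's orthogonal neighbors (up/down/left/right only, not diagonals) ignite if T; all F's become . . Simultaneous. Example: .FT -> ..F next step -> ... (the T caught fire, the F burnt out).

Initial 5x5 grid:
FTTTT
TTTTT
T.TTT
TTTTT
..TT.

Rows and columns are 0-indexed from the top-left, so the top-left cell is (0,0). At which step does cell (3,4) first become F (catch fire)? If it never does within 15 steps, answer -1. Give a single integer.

Step 1: cell (3,4)='T' (+2 fires, +1 burnt)
Step 2: cell (3,4)='T' (+3 fires, +2 burnt)
Step 3: cell (3,4)='T' (+3 fires, +3 burnt)
Step 4: cell (3,4)='T' (+4 fires, +3 burnt)
Step 5: cell (3,4)='T' (+3 fires, +4 burnt)
Step 6: cell (3,4)='T' (+3 fires, +3 burnt)
Step 7: cell (3,4)='F' (+2 fires, +3 burnt)
  -> target ignites at step 7
Step 8: cell (3,4)='.' (+0 fires, +2 burnt)
  fire out at step 8

7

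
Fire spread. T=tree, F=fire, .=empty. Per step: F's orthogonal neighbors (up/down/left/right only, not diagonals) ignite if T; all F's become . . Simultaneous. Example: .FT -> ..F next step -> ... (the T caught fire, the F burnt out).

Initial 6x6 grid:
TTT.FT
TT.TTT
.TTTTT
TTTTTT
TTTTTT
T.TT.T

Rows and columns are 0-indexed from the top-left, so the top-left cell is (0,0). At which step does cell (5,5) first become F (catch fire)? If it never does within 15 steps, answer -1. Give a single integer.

Step 1: cell (5,5)='T' (+2 fires, +1 burnt)
Step 2: cell (5,5)='T' (+3 fires, +2 burnt)
Step 3: cell (5,5)='T' (+3 fires, +3 burnt)
Step 4: cell (5,5)='T' (+4 fires, +3 burnt)
Step 5: cell (5,5)='T' (+4 fires, +4 burnt)
Step 6: cell (5,5)='F' (+5 fires, +4 burnt)
  -> target ignites at step 6
Step 7: cell (5,5)='.' (+5 fires, +5 burnt)
Step 8: cell (5,5)='.' (+3 fires, +5 burnt)
Step 9: cell (5,5)='.' (+1 fires, +3 burnt)
Step 10: cell (5,5)='.' (+0 fires, +1 burnt)
  fire out at step 10

6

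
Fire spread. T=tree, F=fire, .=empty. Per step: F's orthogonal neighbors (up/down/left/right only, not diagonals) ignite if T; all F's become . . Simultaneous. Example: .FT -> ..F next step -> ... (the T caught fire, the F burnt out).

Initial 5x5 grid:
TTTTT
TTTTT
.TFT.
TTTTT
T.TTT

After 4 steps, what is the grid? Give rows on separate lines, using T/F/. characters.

Step 1: 4 trees catch fire, 1 burn out
  TTTTT
  TTFTT
  .F.F.
  TTFTT
  T.TTT
Step 2: 6 trees catch fire, 4 burn out
  TTFTT
  TF.FT
  .....
  TF.FT
  T.FTT
Step 3: 7 trees catch fire, 6 burn out
  TF.FT
  F...F
  .....
  F...F
  T..FT
Step 4: 4 trees catch fire, 7 burn out
  F...F
  .....
  .....
  .....
  F...F

F...F
.....
.....
.....
F...F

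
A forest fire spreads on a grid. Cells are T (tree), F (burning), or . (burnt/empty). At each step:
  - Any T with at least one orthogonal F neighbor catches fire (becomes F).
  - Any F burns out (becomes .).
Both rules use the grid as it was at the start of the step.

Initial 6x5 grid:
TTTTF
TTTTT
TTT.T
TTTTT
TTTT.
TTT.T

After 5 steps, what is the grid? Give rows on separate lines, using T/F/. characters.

Step 1: 2 trees catch fire, 1 burn out
  TTTF.
  TTTTF
  TTT.T
  TTTTT
  TTTT.
  TTT.T
Step 2: 3 trees catch fire, 2 burn out
  TTF..
  TTTF.
  TTT.F
  TTTTT
  TTTT.
  TTT.T
Step 3: 3 trees catch fire, 3 burn out
  TF...
  TTF..
  TTT..
  TTTTF
  TTTT.
  TTT.T
Step 4: 4 trees catch fire, 3 burn out
  F....
  TF...
  TTF..
  TTTF.
  TTTT.
  TTT.T
Step 5: 4 trees catch fire, 4 burn out
  .....
  F....
  TF...
  TTF..
  TTTF.
  TTT.T

.....
F....
TF...
TTF..
TTTF.
TTT.T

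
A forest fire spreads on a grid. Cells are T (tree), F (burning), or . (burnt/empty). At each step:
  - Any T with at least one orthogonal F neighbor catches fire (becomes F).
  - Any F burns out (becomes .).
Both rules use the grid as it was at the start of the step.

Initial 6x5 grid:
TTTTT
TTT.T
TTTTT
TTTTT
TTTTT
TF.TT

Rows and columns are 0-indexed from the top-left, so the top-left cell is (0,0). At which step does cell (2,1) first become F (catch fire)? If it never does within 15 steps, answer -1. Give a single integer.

Step 1: cell (2,1)='T' (+2 fires, +1 burnt)
Step 2: cell (2,1)='T' (+3 fires, +2 burnt)
Step 3: cell (2,1)='F' (+4 fires, +3 burnt)
  -> target ignites at step 3
Step 4: cell (2,1)='.' (+6 fires, +4 burnt)
Step 5: cell (2,1)='.' (+6 fires, +6 burnt)
Step 6: cell (2,1)='.' (+3 fires, +6 burnt)
Step 7: cell (2,1)='.' (+2 fires, +3 burnt)
Step 8: cell (2,1)='.' (+1 fires, +2 burnt)
Step 9: cell (2,1)='.' (+0 fires, +1 burnt)
  fire out at step 9

3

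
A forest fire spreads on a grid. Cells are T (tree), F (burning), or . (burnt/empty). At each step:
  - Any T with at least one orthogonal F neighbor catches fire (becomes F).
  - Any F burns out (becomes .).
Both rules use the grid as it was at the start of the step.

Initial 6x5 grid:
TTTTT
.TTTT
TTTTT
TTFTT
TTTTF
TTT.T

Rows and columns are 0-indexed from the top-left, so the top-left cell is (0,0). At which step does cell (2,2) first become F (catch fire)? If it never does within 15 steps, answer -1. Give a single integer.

Step 1: cell (2,2)='F' (+7 fires, +2 burnt)
  -> target ignites at step 1
Step 2: cell (2,2)='.' (+7 fires, +7 burnt)
Step 3: cell (2,2)='.' (+7 fires, +7 burnt)
Step 4: cell (2,2)='.' (+4 fires, +7 burnt)
Step 5: cell (2,2)='.' (+1 fires, +4 burnt)
Step 6: cell (2,2)='.' (+0 fires, +1 burnt)
  fire out at step 6

1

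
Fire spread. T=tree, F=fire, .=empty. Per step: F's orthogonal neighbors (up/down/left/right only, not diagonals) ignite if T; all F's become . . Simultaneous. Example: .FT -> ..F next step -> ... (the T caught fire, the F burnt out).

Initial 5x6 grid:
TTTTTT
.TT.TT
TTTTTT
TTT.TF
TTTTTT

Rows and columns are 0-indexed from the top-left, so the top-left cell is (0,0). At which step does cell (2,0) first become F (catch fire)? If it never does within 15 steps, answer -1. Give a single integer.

Step 1: cell (2,0)='T' (+3 fires, +1 burnt)
Step 2: cell (2,0)='T' (+3 fires, +3 burnt)
Step 3: cell (2,0)='T' (+4 fires, +3 burnt)
Step 4: cell (2,0)='T' (+3 fires, +4 burnt)
Step 5: cell (2,0)='T' (+5 fires, +3 burnt)
Step 6: cell (2,0)='F' (+5 fires, +5 burnt)
  -> target ignites at step 6
Step 7: cell (2,0)='.' (+2 fires, +5 burnt)
Step 8: cell (2,0)='.' (+1 fires, +2 burnt)
Step 9: cell (2,0)='.' (+0 fires, +1 burnt)
  fire out at step 9

6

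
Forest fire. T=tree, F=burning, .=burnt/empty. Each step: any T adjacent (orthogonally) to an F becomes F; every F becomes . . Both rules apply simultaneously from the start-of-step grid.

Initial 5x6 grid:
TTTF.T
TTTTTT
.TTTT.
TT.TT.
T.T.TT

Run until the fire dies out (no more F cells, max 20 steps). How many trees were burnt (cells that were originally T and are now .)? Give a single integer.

Step 1: +2 fires, +1 burnt (F count now 2)
Step 2: +4 fires, +2 burnt (F count now 4)
Step 3: +6 fires, +4 burnt (F count now 6)
Step 4: +4 fires, +6 burnt (F count now 4)
Step 5: +2 fires, +4 burnt (F count now 2)
Step 6: +2 fires, +2 burnt (F count now 2)
Step 7: +1 fires, +2 burnt (F count now 1)
Step 8: +0 fires, +1 burnt (F count now 0)
Fire out after step 8
Initially T: 22, now '.': 29
Total burnt (originally-T cells now '.'): 21

Answer: 21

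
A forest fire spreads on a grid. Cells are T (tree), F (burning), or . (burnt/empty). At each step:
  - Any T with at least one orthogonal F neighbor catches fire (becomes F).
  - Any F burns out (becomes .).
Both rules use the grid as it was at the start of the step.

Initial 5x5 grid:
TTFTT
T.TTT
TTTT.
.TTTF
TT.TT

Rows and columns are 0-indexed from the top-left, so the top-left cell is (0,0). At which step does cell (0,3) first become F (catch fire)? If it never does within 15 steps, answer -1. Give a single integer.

Step 1: cell (0,3)='F' (+5 fires, +2 burnt)
  -> target ignites at step 1
Step 2: cell (0,3)='.' (+7 fires, +5 burnt)
Step 3: cell (0,3)='.' (+4 fires, +7 burnt)
Step 4: cell (0,3)='.' (+2 fires, +4 burnt)
Step 5: cell (0,3)='.' (+1 fires, +2 burnt)
Step 6: cell (0,3)='.' (+0 fires, +1 burnt)
  fire out at step 6

1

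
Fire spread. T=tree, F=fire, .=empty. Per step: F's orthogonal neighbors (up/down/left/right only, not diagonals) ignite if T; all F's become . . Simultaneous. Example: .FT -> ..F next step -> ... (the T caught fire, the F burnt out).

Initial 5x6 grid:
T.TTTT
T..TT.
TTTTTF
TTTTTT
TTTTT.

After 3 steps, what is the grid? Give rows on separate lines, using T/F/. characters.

Step 1: 2 trees catch fire, 1 burn out
  T.TTTT
  T..TT.
  TTTTF.
  TTTTTF
  TTTTT.
Step 2: 3 trees catch fire, 2 burn out
  T.TTTT
  T..TF.
  TTTF..
  TTTTF.
  TTTTT.
Step 3: 5 trees catch fire, 3 burn out
  T.TTFT
  T..F..
  TTF...
  TTTF..
  TTTTF.

T.TTFT
T..F..
TTF...
TTTF..
TTTTF.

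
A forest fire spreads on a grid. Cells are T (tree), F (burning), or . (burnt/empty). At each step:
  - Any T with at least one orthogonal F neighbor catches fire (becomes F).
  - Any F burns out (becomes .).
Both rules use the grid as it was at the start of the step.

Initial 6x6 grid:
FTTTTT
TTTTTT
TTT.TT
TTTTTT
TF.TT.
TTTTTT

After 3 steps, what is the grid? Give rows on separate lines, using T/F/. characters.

Step 1: 5 trees catch fire, 2 burn out
  .FTTTT
  FTTTTT
  TTT.TT
  TFTTTT
  F..TT.
  TFTTTT
Step 2: 8 trees catch fire, 5 burn out
  ..FTTT
  .FTTTT
  FFT.TT
  F.FTTT
  ...TT.
  F.FTTT
Step 3: 5 trees catch fire, 8 burn out
  ...FTT
  ..FTTT
  ..F.TT
  ...FTT
  ...TT.
  ...FTT

...FTT
..FTTT
..F.TT
...FTT
...TT.
...FTT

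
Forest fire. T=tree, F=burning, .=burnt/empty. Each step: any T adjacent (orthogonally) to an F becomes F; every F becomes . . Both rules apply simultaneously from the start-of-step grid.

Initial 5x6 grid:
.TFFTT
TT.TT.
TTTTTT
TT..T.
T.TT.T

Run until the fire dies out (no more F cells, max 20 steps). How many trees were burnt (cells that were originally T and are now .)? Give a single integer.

Step 1: +3 fires, +2 burnt (F count now 3)
Step 2: +4 fires, +3 burnt (F count now 4)
Step 3: +4 fires, +4 burnt (F count now 4)
Step 4: +4 fires, +4 burnt (F count now 4)
Step 5: +1 fires, +4 burnt (F count now 1)
Step 6: +1 fires, +1 burnt (F count now 1)
Step 7: +0 fires, +1 burnt (F count now 0)
Fire out after step 7
Initially T: 20, now '.': 27
Total burnt (originally-T cells now '.'): 17

Answer: 17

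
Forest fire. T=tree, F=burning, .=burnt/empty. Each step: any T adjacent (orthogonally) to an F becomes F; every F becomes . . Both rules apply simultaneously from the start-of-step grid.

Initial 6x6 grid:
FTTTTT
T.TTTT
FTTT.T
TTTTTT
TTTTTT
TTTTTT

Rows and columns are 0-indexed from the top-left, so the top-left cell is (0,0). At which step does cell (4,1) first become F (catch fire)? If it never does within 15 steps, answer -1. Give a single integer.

Step 1: cell (4,1)='T' (+4 fires, +2 burnt)
Step 2: cell (4,1)='T' (+4 fires, +4 burnt)
Step 3: cell (4,1)='F' (+6 fires, +4 burnt)
  -> target ignites at step 3
Step 4: cell (4,1)='.' (+5 fires, +6 burnt)
Step 5: cell (4,1)='.' (+5 fires, +5 burnt)
Step 6: cell (4,1)='.' (+4 fires, +5 burnt)
Step 7: cell (4,1)='.' (+3 fires, +4 burnt)
Step 8: cell (4,1)='.' (+1 fires, +3 burnt)
Step 9: cell (4,1)='.' (+0 fires, +1 burnt)
  fire out at step 9

3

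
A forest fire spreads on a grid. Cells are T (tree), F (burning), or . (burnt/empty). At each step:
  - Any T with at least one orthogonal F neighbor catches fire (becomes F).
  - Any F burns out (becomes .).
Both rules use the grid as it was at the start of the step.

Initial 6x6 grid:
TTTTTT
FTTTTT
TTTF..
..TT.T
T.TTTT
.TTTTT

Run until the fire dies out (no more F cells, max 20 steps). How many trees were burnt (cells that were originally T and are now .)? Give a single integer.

Step 1: +6 fires, +2 burnt (F count now 6)
Step 2: +7 fires, +6 burnt (F count now 7)
Step 3: +6 fires, +7 burnt (F count now 6)
Step 4: +4 fires, +6 burnt (F count now 4)
Step 5: +3 fires, +4 burnt (F count now 3)
Step 6: +0 fires, +3 burnt (F count now 0)
Fire out after step 6
Initially T: 27, now '.': 35
Total burnt (originally-T cells now '.'): 26

Answer: 26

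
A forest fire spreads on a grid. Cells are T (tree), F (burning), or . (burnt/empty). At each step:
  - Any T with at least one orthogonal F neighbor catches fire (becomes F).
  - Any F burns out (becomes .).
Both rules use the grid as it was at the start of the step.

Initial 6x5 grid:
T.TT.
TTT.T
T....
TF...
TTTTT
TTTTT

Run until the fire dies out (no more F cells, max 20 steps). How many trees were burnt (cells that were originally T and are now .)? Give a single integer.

Step 1: +2 fires, +1 burnt (F count now 2)
Step 2: +4 fires, +2 burnt (F count now 4)
Step 3: +4 fires, +4 burnt (F count now 4)
Step 4: +4 fires, +4 burnt (F count now 4)
Step 5: +2 fires, +4 burnt (F count now 2)
Step 6: +1 fires, +2 burnt (F count now 1)
Step 7: +1 fires, +1 burnt (F count now 1)
Step 8: +0 fires, +1 burnt (F count now 0)
Fire out after step 8
Initially T: 19, now '.': 29
Total burnt (originally-T cells now '.'): 18

Answer: 18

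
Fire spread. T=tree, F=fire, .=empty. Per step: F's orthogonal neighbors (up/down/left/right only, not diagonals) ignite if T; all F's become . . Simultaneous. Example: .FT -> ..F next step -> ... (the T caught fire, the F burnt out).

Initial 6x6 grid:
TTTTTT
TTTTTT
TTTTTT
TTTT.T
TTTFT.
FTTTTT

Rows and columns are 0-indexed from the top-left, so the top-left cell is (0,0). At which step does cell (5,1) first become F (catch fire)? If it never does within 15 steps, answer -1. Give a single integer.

Step 1: cell (5,1)='F' (+6 fires, +2 burnt)
  -> target ignites at step 1
Step 2: cell (5,1)='.' (+6 fires, +6 burnt)
Step 3: cell (5,1)='.' (+6 fires, +6 burnt)
Step 4: cell (5,1)='.' (+6 fires, +6 burnt)
Step 5: cell (5,1)='.' (+6 fires, +6 burnt)
Step 6: cell (5,1)='.' (+2 fires, +6 burnt)
Step 7: cell (5,1)='.' (+0 fires, +2 burnt)
  fire out at step 7

1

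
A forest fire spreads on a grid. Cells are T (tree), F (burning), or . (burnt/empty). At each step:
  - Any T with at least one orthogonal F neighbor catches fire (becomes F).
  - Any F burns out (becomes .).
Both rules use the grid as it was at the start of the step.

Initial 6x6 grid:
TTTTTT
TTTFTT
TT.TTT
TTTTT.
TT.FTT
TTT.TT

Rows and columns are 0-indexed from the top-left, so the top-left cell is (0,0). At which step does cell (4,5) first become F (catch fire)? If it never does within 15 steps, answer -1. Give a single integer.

Step 1: cell (4,5)='T' (+6 fires, +2 burnt)
Step 2: cell (4,5)='F' (+9 fires, +6 burnt)
  -> target ignites at step 2
Step 3: cell (4,5)='.' (+7 fires, +9 burnt)
Step 4: cell (4,5)='.' (+4 fires, +7 burnt)
Step 5: cell (4,5)='.' (+2 fires, +4 burnt)
Step 6: cell (4,5)='.' (+2 fires, +2 burnt)
Step 7: cell (4,5)='.' (+0 fires, +2 burnt)
  fire out at step 7

2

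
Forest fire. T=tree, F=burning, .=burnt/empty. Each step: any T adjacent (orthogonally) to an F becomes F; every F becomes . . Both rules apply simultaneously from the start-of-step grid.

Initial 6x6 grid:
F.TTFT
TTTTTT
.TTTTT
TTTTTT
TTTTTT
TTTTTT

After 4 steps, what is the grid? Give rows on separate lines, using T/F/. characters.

Step 1: 4 trees catch fire, 2 burn out
  ..TF.F
  FTTTFT
  .TTTTT
  TTTTTT
  TTTTTT
  TTTTTT
Step 2: 5 trees catch fire, 4 burn out
  ..F...
  .FTF.F
  .TTTFT
  TTTTTT
  TTTTTT
  TTTTTT
Step 3: 5 trees catch fire, 5 burn out
  ......
  ..F...
  .FTF.F
  TTTTFT
  TTTTTT
  TTTTTT
Step 4: 5 trees catch fire, 5 burn out
  ......
  ......
  ..F...
  TFTF.F
  TTTTFT
  TTTTTT

......
......
..F...
TFTF.F
TTTTFT
TTTTTT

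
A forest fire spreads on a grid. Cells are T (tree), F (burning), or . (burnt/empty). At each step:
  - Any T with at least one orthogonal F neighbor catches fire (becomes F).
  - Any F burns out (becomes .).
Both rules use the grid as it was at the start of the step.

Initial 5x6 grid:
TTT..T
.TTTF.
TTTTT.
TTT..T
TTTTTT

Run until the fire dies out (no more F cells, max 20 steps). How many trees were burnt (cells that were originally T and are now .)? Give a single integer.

Step 1: +2 fires, +1 burnt (F count now 2)
Step 2: +2 fires, +2 burnt (F count now 2)
Step 3: +3 fires, +2 burnt (F count now 3)
Step 4: +3 fires, +3 burnt (F count now 3)
Step 5: +4 fires, +3 burnt (F count now 4)
Step 6: +3 fires, +4 burnt (F count now 3)
Step 7: +2 fires, +3 burnt (F count now 2)
Step 8: +1 fires, +2 burnt (F count now 1)
Step 9: +1 fires, +1 burnt (F count now 1)
Step 10: +0 fires, +1 burnt (F count now 0)
Fire out after step 10
Initially T: 22, now '.': 29
Total burnt (originally-T cells now '.'): 21

Answer: 21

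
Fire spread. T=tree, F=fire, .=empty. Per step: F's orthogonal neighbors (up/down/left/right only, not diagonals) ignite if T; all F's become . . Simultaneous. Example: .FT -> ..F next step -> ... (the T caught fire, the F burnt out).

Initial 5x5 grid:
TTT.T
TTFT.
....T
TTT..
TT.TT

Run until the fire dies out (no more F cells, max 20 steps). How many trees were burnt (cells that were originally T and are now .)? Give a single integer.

Answer: 6

Derivation:
Step 1: +3 fires, +1 burnt (F count now 3)
Step 2: +2 fires, +3 burnt (F count now 2)
Step 3: +1 fires, +2 burnt (F count now 1)
Step 4: +0 fires, +1 burnt (F count now 0)
Fire out after step 4
Initially T: 15, now '.': 16
Total burnt (originally-T cells now '.'): 6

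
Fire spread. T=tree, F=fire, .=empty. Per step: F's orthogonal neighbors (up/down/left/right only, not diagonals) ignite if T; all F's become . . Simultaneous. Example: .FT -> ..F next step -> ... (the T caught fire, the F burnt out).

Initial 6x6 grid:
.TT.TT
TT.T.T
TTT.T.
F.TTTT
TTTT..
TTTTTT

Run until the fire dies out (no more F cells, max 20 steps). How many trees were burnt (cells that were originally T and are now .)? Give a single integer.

Step 1: +2 fires, +1 burnt (F count now 2)
Step 2: +4 fires, +2 burnt (F count now 4)
Step 3: +4 fires, +4 burnt (F count now 4)
Step 4: +4 fires, +4 burnt (F count now 4)
Step 5: +3 fires, +4 burnt (F count now 3)
Step 6: +2 fires, +3 burnt (F count now 2)
Step 7: +3 fires, +2 burnt (F count now 3)
Step 8: +0 fires, +3 burnt (F count now 0)
Fire out after step 8
Initially T: 26, now '.': 32
Total burnt (originally-T cells now '.'): 22

Answer: 22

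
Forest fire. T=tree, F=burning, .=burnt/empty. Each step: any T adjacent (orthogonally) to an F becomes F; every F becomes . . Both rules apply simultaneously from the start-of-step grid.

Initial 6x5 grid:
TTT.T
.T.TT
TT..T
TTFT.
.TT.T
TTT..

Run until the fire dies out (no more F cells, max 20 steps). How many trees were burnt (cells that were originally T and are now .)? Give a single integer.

Step 1: +3 fires, +1 burnt (F count now 3)
Step 2: +4 fires, +3 burnt (F count now 4)
Step 3: +3 fires, +4 burnt (F count now 3)
Step 4: +2 fires, +3 burnt (F count now 2)
Step 5: +2 fires, +2 burnt (F count now 2)
Step 6: +0 fires, +2 burnt (F count now 0)
Fire out after step 6
Initially T: 19, now '.': 25
Total burnt (originally-T cells now '.'): 14

Answer: 14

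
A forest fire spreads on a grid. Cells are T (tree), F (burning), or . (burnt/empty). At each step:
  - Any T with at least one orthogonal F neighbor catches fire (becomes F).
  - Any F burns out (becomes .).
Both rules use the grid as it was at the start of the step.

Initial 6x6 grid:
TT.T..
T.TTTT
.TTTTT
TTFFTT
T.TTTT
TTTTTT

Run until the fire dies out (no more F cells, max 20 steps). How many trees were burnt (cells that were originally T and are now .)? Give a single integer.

Answer: 25

Derivation:
Step 1: +6 fires, +2 burnt (F count now 6)
Step 2: +9 fires, +6 burnt (F count now 9)
Step 3: +7 fires, +9 burnt (F count now 7)
Step 4: +3 fires, +7 burnt (F count now 3)
Step 5: +0 fires, +3 burnt (F count now 0)
Fire out after step 5
Initially T: 28, now '.': 33
Total burnt (originally-T cells now '.'): 25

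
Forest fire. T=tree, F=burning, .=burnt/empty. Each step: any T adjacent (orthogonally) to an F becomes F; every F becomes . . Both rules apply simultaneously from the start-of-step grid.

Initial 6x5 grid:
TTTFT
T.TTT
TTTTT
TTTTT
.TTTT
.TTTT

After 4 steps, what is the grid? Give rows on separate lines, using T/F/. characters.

Step 1: 3 trees catch fire, 1 burn out
  TTF.F
  T.TFT
  TTTTT
  TTTTT
  .TTTT
  .TTTT
Step 2: 4 trees catch fire, 3 burn out
  TF...
  T.F.F
  TTTFT
  TTTTT
  .TTTT
  .TTTT
Step 3: 4 trees catch fire, 4 burn out
  F....
  T....
  TTF.F
  TTTFT
  .TTTT
  .TTTT
Step 4: 5 trees catch fire, 4 burn out
  .....
  F....
  TF...
  TTF.F
  .TTFT
  .TTTT

.....
F....
TF...
TTF.F
.TTFT
.TTTT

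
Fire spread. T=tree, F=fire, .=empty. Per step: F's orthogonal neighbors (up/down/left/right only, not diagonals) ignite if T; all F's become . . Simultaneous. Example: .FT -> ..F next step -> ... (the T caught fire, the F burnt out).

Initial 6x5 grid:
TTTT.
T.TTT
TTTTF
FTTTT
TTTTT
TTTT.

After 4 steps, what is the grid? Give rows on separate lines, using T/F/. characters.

Step 1: 6 trees catch fire, 2 burn out
  TTTT.
  T.TTF
  FTTF.
  .FTTF
  FTTTT
  TTTT.
Step 2: 9 trees catch fire, 6 burn out
  TTTT.
  F.TF.
  .FF..
  ..FF.
  .FTTF
  FTTT.
Step 3: 6 trees catch fire, 9 burn out
  FTTF.
  ..F..
  .....
  .....
  ..FF.
  .FTT.
Step 4: 4 trees catch fire, 6 burn out
  .FF..
  .....
  .....
  .....
  .....
  ..FF.

.FF..
.....
.....
.....
.....
..FF.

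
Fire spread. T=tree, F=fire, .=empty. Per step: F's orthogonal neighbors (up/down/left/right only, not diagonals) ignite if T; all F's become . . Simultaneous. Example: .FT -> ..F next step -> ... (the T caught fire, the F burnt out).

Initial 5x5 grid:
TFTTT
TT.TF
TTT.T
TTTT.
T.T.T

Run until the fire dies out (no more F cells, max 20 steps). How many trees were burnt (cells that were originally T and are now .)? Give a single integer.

Answer: 17

Derivation:
Step 1: +6 fires, +2 burnt (F count now 6)
Step 2: +3 fires, +6 burnt (F count now 3)
Step 3: +3 fires, +3 burnt (F count now 3)
Step 4: +2 fires, +3 burnt (F count now 2)
Step 5: +3 fires, +2 burnt (F count now 3)
Step 6: +0 fires, +3 burnt (F count now 0)
Fire out after step 6
Initially T: 18, now '.': 24
Total burnt (originally-T cells now '.'): 17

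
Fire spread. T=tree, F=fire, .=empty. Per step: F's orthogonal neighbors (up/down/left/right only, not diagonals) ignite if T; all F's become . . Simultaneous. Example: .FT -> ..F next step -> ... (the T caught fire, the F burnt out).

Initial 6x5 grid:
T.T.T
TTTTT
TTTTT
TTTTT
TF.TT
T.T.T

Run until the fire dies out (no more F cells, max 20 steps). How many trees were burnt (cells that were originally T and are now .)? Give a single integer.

Step 1: +2 fires, +1 burnt (F count now 2)
Step 2: +4 fires, +2 burnt (F count now 4)
Step 3: +4 fires, +4 burnt (F count now 4)
Step 4: +5 fires, +4 burnt (F count now 5)
Step 5: +5 fires, +5 burnt (F count now 5)
Step 6: +2 fires, +5 burnt (F count now 2)
Step 7: +1 fires, +2 burnt (F count now 1)
Step 8: +0 fires, +1 burnt (F count now 0)
Fire out after step 8
Initially T: 24, now '.': 29
Total burnt (originally-T cells now '.'): 23

Answer: 23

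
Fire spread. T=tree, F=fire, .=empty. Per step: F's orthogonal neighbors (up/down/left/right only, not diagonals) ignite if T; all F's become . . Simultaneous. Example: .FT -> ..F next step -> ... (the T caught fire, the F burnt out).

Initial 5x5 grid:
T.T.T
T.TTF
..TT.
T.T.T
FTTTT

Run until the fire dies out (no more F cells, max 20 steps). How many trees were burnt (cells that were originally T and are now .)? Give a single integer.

Answer: 13

Derivation:
Step 1: +4 fires, +2 burnt (F count now 4)
Step 2: +3 fires, +4 burnt (F count now 3)
Step 3: +4 fires, +3 burnt (F count now 4)
Step 4: +1 fires, +4 burnt (F count now 1)
Step 5: +1 fires, +1 burnt (F count now 1)
Step 6: +0 fires, +1 burnt (F count now 0)
Fire out after step 6
Initially T: 15, now '.': 23
Total burnt (originally-T cells now '.'): 13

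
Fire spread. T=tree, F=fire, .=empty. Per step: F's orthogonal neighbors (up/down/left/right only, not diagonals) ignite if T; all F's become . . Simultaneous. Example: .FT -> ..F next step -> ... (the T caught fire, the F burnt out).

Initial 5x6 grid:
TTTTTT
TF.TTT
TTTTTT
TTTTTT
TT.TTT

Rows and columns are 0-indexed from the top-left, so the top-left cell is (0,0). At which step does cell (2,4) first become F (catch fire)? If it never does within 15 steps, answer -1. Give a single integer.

Step 1: cell (2,4)='T' (+3 fires, +1 burnt)
Step 2: cell (2,4)='T' (+5 fires, +3 burnt)
Step 3: cell (2,4)='T' (+5 fires, +5 burnt)
Step 4: cell (2,4)='F' (+5 fires, +5 burnt)
  -> target ignites at step 4
Step 5: cell (2,4)='.' (+5 fires, +5 burnt)
Step 6: cell (2,4)='.' (+3 fires, +5 burnt)
Step 7: cell (2,4)='.' (+1 fires, +3 burnt)
Step 8: cell (2,4)='.' (+0 fires, +1 burnt)
  fire out at step 8

4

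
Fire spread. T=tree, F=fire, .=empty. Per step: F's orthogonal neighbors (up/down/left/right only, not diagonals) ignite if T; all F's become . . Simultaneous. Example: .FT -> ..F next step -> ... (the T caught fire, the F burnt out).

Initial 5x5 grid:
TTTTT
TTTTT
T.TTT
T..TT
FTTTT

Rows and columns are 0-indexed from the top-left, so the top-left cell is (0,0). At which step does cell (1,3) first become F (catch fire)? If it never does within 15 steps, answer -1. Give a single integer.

Step 1: cell (1,3)='T' (+2 fires, +1 burnt)
Step 2: cell (1,3)='T' (+2 fires, +2 burnt)
Step 3: cell (1,3)='T' (+2 fires, +2 burnt)
Step 4: cell (1,3)='T' (+4 fires, +2 burnt)
Step 5: cell (1,3)='T' (+4 fires, +4 burnt)
Step 6: cell (1,3)='F' (+4 fires, +4 burnt)
  -> target ignites at step 6
Step 7: cell (1,3)='.' (+2 fires, +4 burnt)
Step 8: cell (1,3)='.' (+1 fires, +2 burnt)
Step 9: cell (1,3)='.' (+0 fires, +1 burnt)
  fire out at step 9

6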